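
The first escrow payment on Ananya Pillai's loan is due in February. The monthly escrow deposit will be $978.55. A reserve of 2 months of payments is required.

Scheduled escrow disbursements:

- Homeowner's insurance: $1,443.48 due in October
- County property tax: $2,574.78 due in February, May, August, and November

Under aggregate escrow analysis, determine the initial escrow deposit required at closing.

Cushion = 2 × $978.55 = $1,957.10
Trial balance (start $0, +$978.55 each month, − disbursements):
  Feb: +$978.55 − $2,574.78 → -$1,596.23
  Mar: +$978.55 → -$617.68
  Apr: +$978.55 → $360.87
  May: +$978.55 − $2,574.78 → -$1,235.36
  Jun: +$978.55 → -$256.81
  Jul: +$978.55 → $721.74
  Aug: +$978.55 − $2,574.78 → -$874.49
  Sep: +$978.55 → $104.06
  Oct: +$978.55 − $1,443.48 → -$360.87
  Nov: +$978.55 − $2,574.78 → -$1,957.10
  Dec: +$978.55 → -$978.55
  Jan: +$978.55 → $0.00
Lowest trial balance = -$1,957.10 (Nov)
Initial deposit = cushion − low point = $1,957.10 − (-$1,957.10) = $3,914.20

$3,914.20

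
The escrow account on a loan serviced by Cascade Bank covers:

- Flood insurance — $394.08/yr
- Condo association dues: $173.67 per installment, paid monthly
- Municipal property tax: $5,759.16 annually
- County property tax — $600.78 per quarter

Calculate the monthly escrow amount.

$886.70

Flood insurance: $394.08
Condo association dues: $173.67 × 12 = $2,084.04
Municipal property tax: $5,759.16
County property tax: $600.78 × 4 = $2,403.12
Combined annual = $394.08 + $2,084.04 + $5,759.16 + $2,403.12 = $10,640.40
Per month = $10,640.40 / 12 = $886.70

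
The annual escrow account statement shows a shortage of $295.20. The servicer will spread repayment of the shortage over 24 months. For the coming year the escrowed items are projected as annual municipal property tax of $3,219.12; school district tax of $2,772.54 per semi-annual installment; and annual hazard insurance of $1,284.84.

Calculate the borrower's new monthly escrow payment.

Municipal property tax: $3,219.12 per year
School district tax: $2,772.54 × 2 = $5,545.08 per year
Hazard insurance: $1,284.84 per year
Total annual escrow = $3,219.12 + $5,545.08 + $1,284.84 = $10,049.04
Per month = $10,049.04 / 12 = $837.42
Shortage per month = $295.20 ÷ 24 = $12.30
New monthly escrow = $837.42 + $12.30 = $849.72

$849.72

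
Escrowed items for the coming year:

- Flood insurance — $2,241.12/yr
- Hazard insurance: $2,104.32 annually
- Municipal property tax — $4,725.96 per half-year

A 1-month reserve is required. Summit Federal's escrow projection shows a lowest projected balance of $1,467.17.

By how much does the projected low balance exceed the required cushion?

$317.39

Flood insurance — $2,241.12 per year
Hazard insurance — $2,104.32 per year
Municipal property tax — $4,725.96 × 2 = $9,451.92 per year
Combined annual = $2,241.12 + $2,104.32 + $9,451.92 = $13,797.36
Base monthly escrow = $13,797.36 / 12 = $1,149.78
Cushion = 1 × $1,149.78 = $1,149.78
Excess over cushion: $1,467.17 − $1,149.78 = $317.39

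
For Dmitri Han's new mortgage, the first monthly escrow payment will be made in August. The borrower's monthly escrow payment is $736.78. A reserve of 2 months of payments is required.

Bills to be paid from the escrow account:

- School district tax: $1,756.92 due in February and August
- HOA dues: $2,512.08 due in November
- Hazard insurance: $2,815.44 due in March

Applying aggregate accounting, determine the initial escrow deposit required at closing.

$4,420.68

Cushion = 2 × $736.78 = $1,473.56
Trial balance (start $0, +$736.78 each month, − disbursements):
  Aug: +$736.78 − $1,756.92 → -$1,020.14
  Sep: +$736.78 → -$283.36
  Oct: +$736.78 → $453.42
  Nov: +$736.78 − $2,512.08 → -$1,321.88
  Dec: +$736.78 → -$585.10
  Jan: +$736.78 → $151.68
  Feb: +$736.78 − $1,756.92 → -$868.46
  Mar: +$736.78 − $2,815.44 → -$2,947.12
  Apr: +$736.78 → -$2,210.34
  May: +$736.78 → -$1,473.56
  Jun: +$736.78 → -$736.78
  Jul: +$736.78 → $0.00
Lowest trial balance = -$2,947.12 (Mar)
Initial deposit = cushion − low point = $1,473.56 − (-$2,947.12) = $4,420.68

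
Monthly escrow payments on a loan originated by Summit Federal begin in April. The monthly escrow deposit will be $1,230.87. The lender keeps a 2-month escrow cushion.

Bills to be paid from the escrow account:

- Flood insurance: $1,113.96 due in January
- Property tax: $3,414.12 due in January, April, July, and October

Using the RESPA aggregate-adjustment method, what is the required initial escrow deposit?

Cushion = 2 × $1,230.87 = $2,461.74
Trial balance (start $0, +$1,230.87 each month, − disbursements):
  Apr: +$1,230.87 − $3,414.12 → -$2,183.25
  May: +$1,230.87 → -$952.38
  Jun: +$1,230.87 → $278.49
  Jul: +$1,230.87 − $3,414.12 → -$1,904.76
  Aug: +$1,230.87 → -$673.89
  Sep: +$1,230.87 → $556.98
  Oct: +$1,230.87 − $3,414.12 → -$1,626.27
  Nov: +$1,230.87 → -$395.40
  Dec: +$1,230.87 → $835.47
  Jan: +$1,230.87 − $4,528.08 → -$2,461.74
  Feb: +$1,230.87 → -$1,230.87
  Mar: +$1,230.87 → $0.00
Lowest trial balance = -$2,461.74 (Jan)
Initial deposit = cushion − low point = $2,461.74 − (-$2,461.74) = $4,923.48

$4,923.48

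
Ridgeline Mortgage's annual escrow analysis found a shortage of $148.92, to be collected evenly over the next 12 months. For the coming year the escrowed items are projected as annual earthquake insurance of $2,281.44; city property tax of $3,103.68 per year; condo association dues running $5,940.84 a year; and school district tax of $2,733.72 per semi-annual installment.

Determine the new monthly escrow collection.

$1,411.86

Earthquake insurance — $2,281.44 annually
City property tax — $3,103.68 annually
Condo association dues — $5,940.84 annually
School district tax — $2,733.72 × 2 = $5,467.44 annually
Annual escrow total = $16,793.40
Base monthly escrow = $16,793.40 / 12 = $1,399.45
Shortage spread = $148.92 ÷ 12 = $12.41/mo
New monthly escrow = $1,399.45 + $12.41 = $1,411.86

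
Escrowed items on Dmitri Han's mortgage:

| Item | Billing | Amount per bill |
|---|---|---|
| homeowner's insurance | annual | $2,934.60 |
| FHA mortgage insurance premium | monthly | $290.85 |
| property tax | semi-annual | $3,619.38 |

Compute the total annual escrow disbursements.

Homeowner's insurance: $2,934.60 annually
FHA mortgage insurance premium: $290.85 × 12 = $3,490.20 annually
Property tax: $3,619.38 × 2 = $7,238.76 annually
Combined annual = $13,663.56

$13,663.56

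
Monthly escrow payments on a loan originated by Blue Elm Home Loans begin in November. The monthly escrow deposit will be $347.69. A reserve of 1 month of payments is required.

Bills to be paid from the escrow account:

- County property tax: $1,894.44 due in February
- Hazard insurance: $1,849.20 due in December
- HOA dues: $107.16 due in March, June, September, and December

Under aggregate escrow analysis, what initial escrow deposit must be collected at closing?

$2,807.73

Cushion = 1 × $347.69 = $347.69
Trial balance (start $0, +$347.69 each month, − disbursements):
  Nov: +$347.69 → $347.69
  Dec: +$347.69 − $1,956.36 → -$1,260.98
  Jan: +$347.69 → -$913.29
  Feb: +$347.69 − $1,894.44 → -$2,460.04
  Mar: +$347.69 − $107.16 → -$2,219.51
  Apr: +$347.69 → -$1,871.82
  May: +$347.69 → -$1,524.13
  Jun: +$347.69 − $107.16 → -$1,283.60
  Jul: +$347.69 → -$935.91
  Aug: +$347.69 → -$588.22
  Sep: +$347.69 − $107.16 → -$347.69
  Oct: +$347.69 → $0.00
Lowest trial balance = -$2,460.04 (Feb)
Initial deposit = cushion − low point = $347.69 − (-$2,460.04) = $2,807.73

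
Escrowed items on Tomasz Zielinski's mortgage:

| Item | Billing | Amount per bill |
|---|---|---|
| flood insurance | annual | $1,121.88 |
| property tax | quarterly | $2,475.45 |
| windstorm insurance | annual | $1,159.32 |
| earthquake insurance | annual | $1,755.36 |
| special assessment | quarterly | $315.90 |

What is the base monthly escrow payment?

Flood insurance: $1,121.88/yr
Property tax: $2,475.45 × 4 = $9,901.80/yr
Windstorm insurance: $1,159.32/yr
Earthquake insurance: $1,755.36/yr
Special assessment: $315.90 × 4 = $1,263.60/yr
Total annual escrow = $1,121.88 + $9,901.80 + $1,159.32 + $1,755.36 + $1,263.60 = $15,201.96
Per month = $15,201.96 / 12 = $1,266.83

$1,266.83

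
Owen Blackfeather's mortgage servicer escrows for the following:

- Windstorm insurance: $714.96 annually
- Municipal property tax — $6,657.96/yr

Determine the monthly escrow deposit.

Windstorm insurance — $714.96 annually
Municipal property tax — $6,657.96 annually
Total annual escrow = $7,372.92
Monthly = $7,372.92 / 12 = $614.41

$614.41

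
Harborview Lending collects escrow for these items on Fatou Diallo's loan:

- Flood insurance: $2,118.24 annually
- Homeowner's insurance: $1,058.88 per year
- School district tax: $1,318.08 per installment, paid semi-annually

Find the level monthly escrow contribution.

$484.44

Flood insurance: $2,118.24
Homeowner's insurance: $1,058.88
School district tax: $1,318.08 × 2 = $2,636.16
Yearly total = $2,118.24 + $1,058.88 + $2,636.16 = $5,813.28
Per month = $5,813.28 ÷ 12 = $484.44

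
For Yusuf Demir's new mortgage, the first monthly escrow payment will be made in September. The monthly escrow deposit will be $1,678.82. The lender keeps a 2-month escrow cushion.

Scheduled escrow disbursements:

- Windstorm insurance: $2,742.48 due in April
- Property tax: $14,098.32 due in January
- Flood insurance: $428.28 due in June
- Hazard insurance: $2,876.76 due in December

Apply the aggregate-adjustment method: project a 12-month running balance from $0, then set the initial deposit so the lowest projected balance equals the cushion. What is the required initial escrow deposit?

Cushion = 2 × $1,678.82 = $3,357.64
Trial balance (start $0, +$1,678.82 each month, − disbursements):
  Sep: +$1,678.82 → $1,678.82
  Oct: +$1,678.82 → $3,357.64
  Nov: +$1,678.82 → $5,036.46
  Dec: +$1,678.82 − $2,876.76 → $3,838.52
  Jan: +$1,678.82 − $14,098.32 → -$8,580.98
  Feb: +$1,678.82 → -$6,902.16
  Mar: +$1,678.82 → -$5,223.34
  Apr: +$1,678.82 − $2,742.48 → -$6,287.00
  May: +$1,678.82 → -$4,608.18
  Jun: +$1,678.82 − $428.28 → -$3,357.64
  Jul: +$1,678.82 → -$1,678.82
  Aug: +$1,678.82 → $0.00
Lowest trial balance = -$8,580.98 (Jan)
Initial deposit = cushion − low point = $3,357.64 − (-$8,580.98) = $11,938.62

$11,938.62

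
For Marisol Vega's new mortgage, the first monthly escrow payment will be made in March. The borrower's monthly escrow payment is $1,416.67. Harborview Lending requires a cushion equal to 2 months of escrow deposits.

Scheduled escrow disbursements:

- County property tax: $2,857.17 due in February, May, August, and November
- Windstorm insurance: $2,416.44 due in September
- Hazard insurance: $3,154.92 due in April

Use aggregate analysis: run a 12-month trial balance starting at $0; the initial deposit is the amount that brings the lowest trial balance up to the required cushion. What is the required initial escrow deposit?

$4,595.42

Cushion = 2 × $1,416.67 = $2,833.34
Trial balance (start $0, +$1,416.67 each month, − disbursements):
  Mar: +$1,416.67 → $1,416.67
  Apr: +$1,416.67 − $3,154.92 → -$321.58
  May: +$1,416.67 − $2,857.17 → -$1,762.08
  Jun: +$1,416.67 → -$345.41
  Jul: +$1,416.67 → $1,071.26
  Aug: +$1,416.67 − $2,857.17 → -$369.24
  Sep: +$1,416.67 − $2,416.44 → -$1,369.01
  Oct: +$1,416.67 → $47.66
  Nov: +$1,416.67 − $2,857.17 → -$1,392.84
  Dec: +$1,416.67 → $23.83
  Jan: +$1,416.67 → $1,440.50
  Feb: +$1,416.67 − $2,857.17 → $0.00
Lowest trial balance = -$1,762.08 (May)
Initial deposit = cushion − low point = $2,833.34 − (-$1,762.08) = $4,595.42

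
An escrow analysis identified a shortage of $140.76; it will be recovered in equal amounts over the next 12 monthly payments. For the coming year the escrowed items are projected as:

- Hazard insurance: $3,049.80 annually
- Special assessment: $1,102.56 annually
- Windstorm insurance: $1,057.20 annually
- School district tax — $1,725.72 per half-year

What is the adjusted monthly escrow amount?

$733.48

Hazard insurance = $3,049.80
Special assessment = $1,102.56
Windstorm insurance = $1,057.20
School district tax = $1,725.72 × 2 = $3,451.44
Total per year = $8,661.00
Base monthly escrow = $8,661.00 ÷ 12 = $721.75
Monthly shortage recovery: $140.76 / 12 = $11.73
Adjusted monthly = $721.75 + $11.73 = $733.48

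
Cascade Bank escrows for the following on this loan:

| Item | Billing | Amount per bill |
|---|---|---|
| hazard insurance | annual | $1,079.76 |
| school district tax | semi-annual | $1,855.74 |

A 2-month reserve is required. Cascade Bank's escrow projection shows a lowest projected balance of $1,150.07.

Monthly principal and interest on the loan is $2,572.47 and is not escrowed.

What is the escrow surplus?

Hazard insurance: $1,079.76 annually
School district tax: $1,855.74 × 2 = $3,711.48 annually
Combined annual = $1,079.76 + $3,711.48 = $4,791.24
Per month = $4,791.24 / 12 = $399.27
Required reserve = 2 × $399.27 = $798.54
Surplus = $1,150.07 − $798.54 = $351.53

$351.53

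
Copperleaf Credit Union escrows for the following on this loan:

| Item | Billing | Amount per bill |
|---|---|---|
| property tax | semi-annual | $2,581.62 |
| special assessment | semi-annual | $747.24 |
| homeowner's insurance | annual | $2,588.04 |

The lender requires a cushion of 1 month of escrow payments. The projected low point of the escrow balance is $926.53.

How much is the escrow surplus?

$156.05

Property tax: $2,581.62 × 2 = $5,163.24
Special assessment: $747.24 × 2 = $1,494.48
Homeowner's insurance: $2,588.04
Total per year = $5,163.24 + $1,494.48 + $2,588.04 = $9,245.76
Base monthly escrow = $9,245.76 ÷ 12 = $770.48
Cushion = 1 × $770.48 = $770.48
Surplus = $926.53 − $770.48 = $156.05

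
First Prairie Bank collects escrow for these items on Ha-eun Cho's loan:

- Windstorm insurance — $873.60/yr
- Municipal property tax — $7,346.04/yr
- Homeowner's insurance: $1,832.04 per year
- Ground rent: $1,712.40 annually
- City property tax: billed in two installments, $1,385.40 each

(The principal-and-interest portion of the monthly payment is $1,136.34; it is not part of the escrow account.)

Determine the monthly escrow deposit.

Windstorm insurance = $873.60
Municipal property tax = $7,346.04
Homeowner's insurance = $1,832.04
Ground rent = $1,712.40
City property tax = $1,385.40 × 2 = $2,770.80
Yearly total = $873.60 + $7,346.04 + $1,832.04 + $1,712.40 + $2,770.80 = $14,534.88
Base monthly escrow = $14,534.88 / 12 = $1,211.24

$1,211.24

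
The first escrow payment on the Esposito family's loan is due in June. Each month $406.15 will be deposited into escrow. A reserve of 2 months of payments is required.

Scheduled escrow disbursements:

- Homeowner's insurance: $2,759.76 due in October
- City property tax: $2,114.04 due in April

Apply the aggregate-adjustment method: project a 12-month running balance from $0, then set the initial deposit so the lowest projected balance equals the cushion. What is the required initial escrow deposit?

Cushion = 2 × $406.15 = $812.30
Trial balance (start $0, +$406.15 each month, − disbursements):
  Jun: +$406.15 → $406.15
  Jul: +$406.15 → $812.30
  Aug: +$406.15 → $1,218.45
  Sep: +$406.15 → $1,624.60
  Oct: +$406.15 − $2,759.76 → -$729.01
  Nov: +$406.15 → -$322.86
  Dec: +$406.15 → $83.29
  Jan: +$406.15 → $489.44
  Feb: +$406.15 → $895.59
  Mar: +$406.15 → $1,301.74
  Apr: +$406.15 − $2,114.04 → -$406.15
  May: +$406.15 → $0.00
Lowest trial balance = -$729.01 (Oct)
Initial deposit = cushion − low point = $812.30 − (-$729.01) = $1,541.31

$1,541.31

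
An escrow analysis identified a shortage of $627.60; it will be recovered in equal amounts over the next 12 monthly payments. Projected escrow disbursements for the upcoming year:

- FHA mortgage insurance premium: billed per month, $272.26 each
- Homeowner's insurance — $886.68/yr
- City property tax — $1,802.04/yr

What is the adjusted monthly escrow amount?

$548.62

FHA mortgage insurance premium = $272.26 × 12 = $3,267.12 per year
Homeowner's insurance = $886.68 per year
City property tax = $1,802.04 per year
Annual escrow total = $3,267.12 + $886.68 + $1,802.04 = $5,955.84
Per month = $5,955.84 ÷ 12 = $496.32
Monthly shortage recovery: $627.60 / 12 = $52.30
Adjusted monthly = $496.32 + $52.30 = $548.62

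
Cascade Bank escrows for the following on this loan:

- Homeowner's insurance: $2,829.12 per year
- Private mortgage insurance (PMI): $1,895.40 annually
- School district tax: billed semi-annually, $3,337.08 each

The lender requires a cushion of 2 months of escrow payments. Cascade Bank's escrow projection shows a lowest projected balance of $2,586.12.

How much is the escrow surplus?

Homeowner's insurance = $2,829.12
Private mortgage insurance (PMI) = $1,895.40
School district tax = $3,337.08 × 2 = $6,674.16
Total per year = $2,829.12 + $1,895.40 + $6,674.16 = $11,398.68
Monthly = $11,398.68 ÷ 12 = $949.89
Required reserve = 2 × $949.89 = $1,899.78
Excess over cushion: $2,586.12 − $1,899.78 = $686.34

$686.34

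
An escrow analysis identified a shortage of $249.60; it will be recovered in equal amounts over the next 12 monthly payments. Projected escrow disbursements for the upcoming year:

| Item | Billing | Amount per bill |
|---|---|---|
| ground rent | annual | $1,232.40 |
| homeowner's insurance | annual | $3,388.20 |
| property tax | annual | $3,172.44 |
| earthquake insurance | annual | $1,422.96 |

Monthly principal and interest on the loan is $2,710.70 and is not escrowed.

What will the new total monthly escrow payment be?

$788.80

Ground rent: $1,232.40/yr
Homeowner's insurance: $3,388.20/yr
Property tax: $3,172.44/yr
Earthquake insurance: $1,422.96/yr
Annual escrow total = $9,216.00
Per month = $9,216.00 / 12 = $768.00
Shortage per month = $249.60 ÷ 12 = $20.80
Adjusted monthly = $768.00 + $20.80 = $788.80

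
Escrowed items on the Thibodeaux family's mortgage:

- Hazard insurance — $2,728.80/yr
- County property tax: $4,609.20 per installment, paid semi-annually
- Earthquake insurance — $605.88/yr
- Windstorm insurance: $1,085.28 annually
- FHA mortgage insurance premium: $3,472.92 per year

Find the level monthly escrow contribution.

Hazard insurance = $2,728.80 per year
County property tax = $4,609.20 × 2 = $9,218.40 per year
Earthquake insurance = $605.88 per year
Windstorm insurance = $1,085.28 per year
FHA mortgage insurance premium = $3,472.92 per year
Yearly total = $2,728.80 + $9,218.40 + $605.88 + $1,085.28 + $3,472.92 = $17,111.28
Monthly = $17,111.28 / 12 = $1,425.94

$1,425.94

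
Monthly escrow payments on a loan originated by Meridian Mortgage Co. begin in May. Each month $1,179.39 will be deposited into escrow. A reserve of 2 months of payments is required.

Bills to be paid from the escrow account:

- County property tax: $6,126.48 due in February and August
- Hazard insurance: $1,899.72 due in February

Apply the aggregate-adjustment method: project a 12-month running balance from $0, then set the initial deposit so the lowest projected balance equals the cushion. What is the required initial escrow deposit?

$4,717.56

Cushion = 2 × $1,179.39 = $2,358.78
Trial balance (start $0, +$1,179.39 each month, − disbursements):
  May: +$1,179.39 → $1,179.39
  Jun: +$1,179.39 → $2,358.78
  Jul: +$1,179.39 → $3,538.17
  Aug: +$1,179.39 − $6,126.48 → -$1,408.92
  Sep: +$1,179.39 → -$229.53
  Oct: +$1,179.39 → $949.86
  Nov: +$1,179.39 → $2,129.25
  Dec: +$1,179.39 → $3,308.64
  Jan: +$1,179.39 → $4,488.03
  Feb: +$1,179.39 − $8,026.20 → -$2,358.78
  Mar: +$1,179.39 → -$1,179.39
  Apr: +$1,179.39 → $0.00
Lowest trial balance = -$2,358.78 (Feb)
Initial deposit = cushion − low point = $2,358.78 − (-$2,358.78) = $4,717.56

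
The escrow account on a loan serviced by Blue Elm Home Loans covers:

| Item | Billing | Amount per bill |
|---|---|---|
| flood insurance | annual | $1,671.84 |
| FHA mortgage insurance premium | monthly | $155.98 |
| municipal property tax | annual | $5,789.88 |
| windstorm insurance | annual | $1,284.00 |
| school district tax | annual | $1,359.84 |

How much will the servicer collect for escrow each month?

Flood insurance — $1,671.84
FHA mortgage insurance premium — $155.98 × 12 = $1,871.76
Municipal property tax — $5,789.88
Windstorm insurance — $1,284.00
School district tax — $1,359.84
Total per year = $1,671.84 + $1,871.76 + $5,789.88 + $1,284.00 + $1,359.84 = $11,977.32
Base monthly escrow = $11,977.32 ÷ 12 = $998.11

$998.11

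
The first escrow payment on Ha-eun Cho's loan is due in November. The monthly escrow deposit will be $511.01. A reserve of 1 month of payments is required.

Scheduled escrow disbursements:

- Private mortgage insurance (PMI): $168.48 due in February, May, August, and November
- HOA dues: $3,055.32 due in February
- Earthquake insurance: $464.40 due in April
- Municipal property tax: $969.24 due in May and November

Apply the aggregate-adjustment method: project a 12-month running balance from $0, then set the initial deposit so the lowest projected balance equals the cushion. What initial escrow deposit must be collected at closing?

Cushion = 1 × $511.01 = $511.01
Trial balance (start $0, +$511.01 each month, − disbursements):
  Nov: +$511.01 − $1,137.72 → -$626.71
  Dec: +$511.01 → -$115.70
  Jan: +$511.01 → $395.31
  Feb: +$511.01 − $3,223.80 → -$2,317.48
  Mar: +$511.01 → -$1,806.47
  Apr: +$511.01 − $464.40 → -$1,759.86
  May: +$511.01 − $1,137.72 → -$2,386.57
  Jun: +$511.01 → -$1,875.56
  Jul: +$511.01 → -$1,364.55
  Aug: +$511.01 − $168.48 → -$1,022.02
  Sep: +$511.01 → -$511.01
  Oct: +$511.01 → $0.00
Lowest trial balance = -$2,386.57 (May)
Initial deposit = cushion − low point = $511.01 − (-$2,386.57) = $2,897.58

$2,897.58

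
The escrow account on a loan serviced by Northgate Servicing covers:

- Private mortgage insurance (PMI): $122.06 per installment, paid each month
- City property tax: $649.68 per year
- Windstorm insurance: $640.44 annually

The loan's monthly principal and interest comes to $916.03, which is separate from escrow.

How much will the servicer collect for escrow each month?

Private mortgage insurance (PMI): $122.06 × 12 = $1,464.72/yr
City property tax: $649.68/yr
Windstorm insurance: $640.44/yr
Combined annual = $1,464.72 + $649.68 + $640.44 = $2,754.84
Monthly escrow = $2,754.84 / 12 = $229.57

$229.57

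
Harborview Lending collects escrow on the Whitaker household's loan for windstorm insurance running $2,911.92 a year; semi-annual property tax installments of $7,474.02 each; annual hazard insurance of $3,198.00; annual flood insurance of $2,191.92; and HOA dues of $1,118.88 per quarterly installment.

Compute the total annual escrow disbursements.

Windstorm insurance = $2,911.92 per year
Property tax = $7,474.02 × 2 = $14,948.04 per year
Hazard insurance = $3,198.00 per year
Flood insurance = $2,191.92 per year
HOA dues = $1,118.88 × 4 = $4,475.52 per year
Total annual escrow = $2,911.92 + $14,948.04 + $3,198.00 + $2,191.92 + $4,475.52 = $27,725.40

$27,725.40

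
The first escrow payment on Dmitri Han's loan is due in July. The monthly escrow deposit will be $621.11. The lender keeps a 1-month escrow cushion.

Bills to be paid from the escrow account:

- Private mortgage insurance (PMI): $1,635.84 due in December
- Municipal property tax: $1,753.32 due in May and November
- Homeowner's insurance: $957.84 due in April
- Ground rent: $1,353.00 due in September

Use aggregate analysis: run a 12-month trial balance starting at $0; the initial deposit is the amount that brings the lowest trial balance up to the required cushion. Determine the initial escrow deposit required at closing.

$1,636.61

Cushion = 1 × $621.11 = $621.11
Trial balance (start $0, +$621.11 each month, − disbursements):
  Jul: +$621.11 → $621.11
  Aug: +$621.11 → $1,242.22
  Sep: +$621.11 − $1,353.00 → $510.33
  Oct: +$621.11 → $1,131.44
  Nov: +$621.11 − $1,753.32 → -$0.77
  Dec: +$621.11 − $1,635.84 → -$1,015.50
  Jan: +$621.11 → -$394.39
  Feb: +$621.11 → $226.72
  Mar: +$621.11 → $847.83
  Apr: +$621.11 − $957.84 → $511.10
  May: +$621.11 − $1,753.32 → -$621.11
  Jun: +$621.11 → $0.00
Lowest trial balance = -$1,015.50 (Dec)
Initial deposit = cushion − low point = $621.11 − (-$1,015.50) = $1,636.61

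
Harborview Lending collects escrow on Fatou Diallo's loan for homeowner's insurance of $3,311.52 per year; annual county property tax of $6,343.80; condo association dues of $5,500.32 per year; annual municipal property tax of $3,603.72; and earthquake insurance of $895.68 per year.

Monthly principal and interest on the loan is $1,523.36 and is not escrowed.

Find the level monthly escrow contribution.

$1,637.92

Homeowner's insurance = $3,311.52 annually
County property tax = $6,343.80 annually
Condo association dues = $5,500.32 annually
Municipal property tax = $3,603.72 annually
Earthquake insurance = $895.68 annually
Total per year = $19,655.04
Monthly escrow = $19,655.04 ÷ 12 = $1,637.92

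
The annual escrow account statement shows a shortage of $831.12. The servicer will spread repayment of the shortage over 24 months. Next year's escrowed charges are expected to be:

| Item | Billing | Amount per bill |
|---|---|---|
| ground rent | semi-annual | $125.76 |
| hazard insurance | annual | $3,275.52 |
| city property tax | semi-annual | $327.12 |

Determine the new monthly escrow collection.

$383.07

Ground rent = $125.76 × 2 = $251.52 per year
Hazard insurance = $3,275.52 per year
City property tax = $327.12 × 2 = $654.24 per year
Total per year = $4,181.28
Monthly = $4,181.28 / 12 = $348.44
Shortage spread = $831.12 ÷ 24 = $34.63/mo
Adjusted monthly = $348.44 + $34.63 = $383.07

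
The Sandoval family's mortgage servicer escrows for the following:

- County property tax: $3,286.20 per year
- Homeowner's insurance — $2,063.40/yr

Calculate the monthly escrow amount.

$445.80

County property tax: $3,286.20 per year
Homeowner's insurance: $2,063.40 per year
Total annual escrow = $3,286.20 + $2,063.40 = $5,349.60
Monthly escrow = $5,349.60 / 12 = $445.80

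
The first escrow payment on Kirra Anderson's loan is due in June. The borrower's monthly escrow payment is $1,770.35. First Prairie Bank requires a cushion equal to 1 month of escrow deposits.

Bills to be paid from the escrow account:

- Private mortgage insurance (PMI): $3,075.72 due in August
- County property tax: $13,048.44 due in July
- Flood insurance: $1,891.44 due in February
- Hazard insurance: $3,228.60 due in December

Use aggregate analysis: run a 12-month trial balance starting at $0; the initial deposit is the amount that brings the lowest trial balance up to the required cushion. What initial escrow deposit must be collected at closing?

Cushion = 1 × $1,770.35 = $1,770.35
Trial balance (start $0, +$1,770.35 each month, − disbursements):
  Jun: +$1,770.35 → $1,770.35
  Jul: +$1,770.35 − $13,048.44 → -$9,507.74
  Aug: +$1,770.35 − $3,075.72 → -$10,813.11
  Sep: +$1,770.35 → -$9,042.76
  Oct: +$1,770.35 → -$7,272.41
  Nov: +$1,770.35 → -$5,502.06
  Dec: +$1,770.35 − $3,228.60 → -$6,960.31
  Jan: +$1,770.35 → -$5,189.96
  Feb: +$1,770.35 − $1,891.44 → -$5,311.05
  Mar: +$1,770.35 → -$3,540.70
  Apr: +$1,770.35 → -$1,770.35
  May: +$1,770.35 → $0.00
Lowest trial balance = -$10,813.11 (Aug)
Initial deposit = cushion − low point = $1,770.35 − (-$10,813.11) = $12,583.46

$12,583.46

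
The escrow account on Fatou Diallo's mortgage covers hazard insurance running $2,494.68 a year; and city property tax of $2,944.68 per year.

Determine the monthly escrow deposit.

$453.28

Hazard insurance = $2,494.68
City property tax = $2,944.68
Total annual escrow = $5,439.36
Monthly = $5,439.36 ÷ 12 = $453.28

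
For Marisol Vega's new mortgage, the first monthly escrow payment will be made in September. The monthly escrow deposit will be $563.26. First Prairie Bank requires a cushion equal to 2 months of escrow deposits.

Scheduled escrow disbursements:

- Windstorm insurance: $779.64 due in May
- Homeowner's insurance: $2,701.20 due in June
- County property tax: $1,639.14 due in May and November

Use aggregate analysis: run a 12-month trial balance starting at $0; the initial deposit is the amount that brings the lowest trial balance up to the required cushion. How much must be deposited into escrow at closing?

Cushion = 2 × $563.26 = $1,126.52
Trial balance (start $0, +$563.26 each month, − disbursements):
  Sep: +$563.26 → $563.26
  Oct: +$563.26 → $1,126.52
  Nov: +$563.26 − $1,639.14 → $50.64
  Dec: +$563.26 → $613.90
  Jan: +$563.26 → $1,177.16
  Feb: +$563.26 → $1,740.42
  Mar: +$563.26 → $2,303.68
  Apr: +$563.26 → $2,866.94
  May: +$563.26 − $2,418.78 → $1,011.42
  Jun: +$563.26 − $2,701.20 → -$1,126.52
  Jul: +$563.26 → -$563.26
  Aug: +$563.26 → $0.00
Lowest trial balance = -$1,126.52 (Jun)
Initial deposit = cushion − low point = $1,126.52 − (-$1,126.52) = $2,253.04

$2,253.04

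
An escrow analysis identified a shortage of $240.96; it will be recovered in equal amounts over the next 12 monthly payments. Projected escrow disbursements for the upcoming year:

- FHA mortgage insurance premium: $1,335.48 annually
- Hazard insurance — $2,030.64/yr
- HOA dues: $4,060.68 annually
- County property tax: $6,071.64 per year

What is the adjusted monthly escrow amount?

FHA mortgage insurance premium = $1,335.48/yr
Hazard insurance = $2,030.64/yr
HOA dues = $4,060.68/yr
County property tax = $6,071.64/yr
Yearly total = $13,498.44
Per month = $13,498.44 ÷ 12 = $1,124.87
Shortage spread = $240.96 ÷ 12 = $20.08/mo
New monthly escrow = $1,124.87 + $20.08 = $1,144.95

$1,144.95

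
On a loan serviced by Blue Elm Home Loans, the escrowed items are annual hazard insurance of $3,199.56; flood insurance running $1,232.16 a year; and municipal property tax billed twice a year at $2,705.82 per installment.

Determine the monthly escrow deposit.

Hazard insurance: $3,199.56 annually
Flood insurance: $1,232.16 annually
Municipal property tax: $2,705.82 × 2 = $5,411.64 annually
Annual escrow total = $9,843.36
Monthly escrow = $9,843.36 ÷ 12 = $820.28

$820.28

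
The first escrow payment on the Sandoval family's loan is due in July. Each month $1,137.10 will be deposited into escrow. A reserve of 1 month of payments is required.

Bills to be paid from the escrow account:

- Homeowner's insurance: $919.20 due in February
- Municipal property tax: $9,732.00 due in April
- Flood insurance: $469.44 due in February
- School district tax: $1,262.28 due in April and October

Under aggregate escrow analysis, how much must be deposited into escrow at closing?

$3,411.30

Cushion = 1 × $1,137.10 = $1,137.10
Trial balance (start $0, +$1,137.10 each month, − disbursements):
  Jul: +$1,137.10 → $1,137.10
  Aug: +$1,137.10 → $2,274.20
  Sep: +$1,137.10 → $3,411.30
  Oct: +$1,137.10 − $1,262.28 → $3,286.12
  Nov: +$1,137.10 → $4,423.22
  Dec: +$1,137.10 → $5,560.32
  Jan: +$1,137.10 → $6,697.42
  Feb: +$1,137.10 − $1,388.64 → $6,445.88
  Mar: +$1,137.10 → $7,582.98
  Apr: +$1,137.10 − $10,994.28 → -$2,274.20
  May: +$1,137.10 → -$1,137.10
  Jun: +$1,137.10 → $0.00
Lowest trial balance = -$2,274.20 (Apr)
Initial deposit = cushion − low point = $1,137.10 − (-$2,274.20) = $3,411.30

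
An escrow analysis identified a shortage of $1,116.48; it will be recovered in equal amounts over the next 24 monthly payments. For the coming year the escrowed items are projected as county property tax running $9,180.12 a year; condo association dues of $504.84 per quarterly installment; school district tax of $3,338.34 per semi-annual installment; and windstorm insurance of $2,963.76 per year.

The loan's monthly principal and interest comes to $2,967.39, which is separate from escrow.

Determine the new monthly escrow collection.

$1,783.18

County property tax = $9,180.12 annually
Condo association dues = $504.84 × 4 = $2,019.36 annually
School district tax = $3,338.34 × 2 = $6,676.68 annually
Windstorm insurance = $2,963.76 annually
Annual escrow total = $9,180.12 + $2,019.36 + $6,676.68 + $2,963.76 = $20,839.92
Base monthly escrow = $20,839.92 / 12 = $1,736.66
Shortage spread = $1,116.48 / 24 = $46.52/mo
Adjusted monthly = $1,736.66 + $46.52 = $1,783.18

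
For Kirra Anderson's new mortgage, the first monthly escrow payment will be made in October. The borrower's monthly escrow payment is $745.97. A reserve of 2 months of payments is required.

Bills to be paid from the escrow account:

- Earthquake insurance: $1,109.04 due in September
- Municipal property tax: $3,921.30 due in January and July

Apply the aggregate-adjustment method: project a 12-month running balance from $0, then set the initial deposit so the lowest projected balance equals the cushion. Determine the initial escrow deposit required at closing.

Cushion = 2 × $745.97 = $1,491.94
Trial balance (start $0, +$745.97 each month, − disbursements):
  Oct: +$745.97 → $745.97
  Nov: +$745.97 → $1,491.94
  Dec: +$745.97 → $2,237.91
  Jan: +$745.97 − $3,921.30 → -$937.42
  Feb: +$745.97 → -$191.45
  Mar: +$745.97 → $554.52
  Apr: +$745.97 → $1,300.49
  May: +$745.97 → $2,046.46
  Jun: +$745.97 → $2,792.43
  Jul: +$745.97 − $3,921.30 → -$382.90
  Aug: +$745.97 → $363.07
  Sep: +$745.97 − $1,109.04 → $0.00
Lowest trial balance = -$937.42 (Jan)
Initial deposit = cushion − low point = $1,491.94 − (-$937.42) = $2,429.36

$2,429.36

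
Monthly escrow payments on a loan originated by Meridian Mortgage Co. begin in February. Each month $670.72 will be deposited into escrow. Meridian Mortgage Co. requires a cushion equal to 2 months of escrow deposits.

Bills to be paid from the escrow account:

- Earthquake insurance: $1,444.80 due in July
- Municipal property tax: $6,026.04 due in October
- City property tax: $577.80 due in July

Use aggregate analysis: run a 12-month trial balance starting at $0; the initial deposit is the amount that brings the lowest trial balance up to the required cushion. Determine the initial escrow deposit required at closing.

$3,353.60

Cushion = 2 × $670.72 = $1,341.44
Trial balance (start $0, +$670.72 each month, − disbursements):
  Feb: +$670.72 → $670.72
  Mar: +$670.72 → $1,341.44
  Apr: +$670.72 → $2,012.16
  May: +$670.72 → $2,682.88
  Jun: +$670.72 → $3,353.60
  Jul: +$670.72 − $2,022.60 → $2,001.72
  Aug: +$670.72 → $2,672.44
  Sep: +$670.72 → $3,343.16
  Oct: +$670.72 − $6,026.04 → -$2,012.16
  Nov: +$670.72 → -$1,341.44
  Dec: +$670.72 → -$670.72
  Jan: +$670.72 → $0.00
Lowest trial balance = -$2,012.16 (Oct)
Initial deposit = cushion − low point = $1,341.44 − (-$2,012.16) = $3,353.60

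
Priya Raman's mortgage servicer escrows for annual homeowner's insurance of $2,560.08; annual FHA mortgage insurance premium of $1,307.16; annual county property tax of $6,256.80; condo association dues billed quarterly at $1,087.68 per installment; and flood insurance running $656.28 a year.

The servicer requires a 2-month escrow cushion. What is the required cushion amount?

Homeowner's insurance: $2,560.08 per year
FHA mortgage insurance premium: $1,307.16 per year
County property tax: $6,256.80 per year
Condo association dues: $1,087.68 × 4 = $4,350.72 per year
Flood insurance: $656.28 per year
Annual escrow total = $15,131.04
Monthly escrow = $15,131.04 ÷ 12 = $1,260.92
Required cushion = 2 × $1,260.92 = $2,521.84

$2,521.84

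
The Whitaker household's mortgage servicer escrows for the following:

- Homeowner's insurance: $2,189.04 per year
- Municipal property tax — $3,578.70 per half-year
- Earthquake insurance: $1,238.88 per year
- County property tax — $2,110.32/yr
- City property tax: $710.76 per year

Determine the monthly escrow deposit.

$1,117.20

Homeowner's insurance: $2,189.04/yr
Municipal property tax: $3,578.70 × 2 = $7,157.40/yr
Earthquake insurance: $1,238.88/yr
County property tax: $2,110.32/yr
City property tax: $710.76/yr
Total annual escrow = $2,189.04 + $7,157.40 + $1,238.88 + $2,110.32 + $710.76 = $13,406.40
Monthly = $13,406.40 ÷ 12 = $1,117.20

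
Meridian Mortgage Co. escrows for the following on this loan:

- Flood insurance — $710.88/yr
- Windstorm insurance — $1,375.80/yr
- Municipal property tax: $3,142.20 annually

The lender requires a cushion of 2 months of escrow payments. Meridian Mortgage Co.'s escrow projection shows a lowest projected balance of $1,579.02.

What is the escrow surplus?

Flood insurance: $710.88
Windstorm insurance: $1,375.80
Municipal property tax: $3,142.20
Yearly total = $710.88 + $1,375.80 + $3,142.20 = $5,228.88
Monthly escrow = $5,228.88 ÷ 12 = $435.74
Cushion = 2 × $435.74 = $871.48
Surplus = $1,579.02 − $871.48 = $707.54

$707.54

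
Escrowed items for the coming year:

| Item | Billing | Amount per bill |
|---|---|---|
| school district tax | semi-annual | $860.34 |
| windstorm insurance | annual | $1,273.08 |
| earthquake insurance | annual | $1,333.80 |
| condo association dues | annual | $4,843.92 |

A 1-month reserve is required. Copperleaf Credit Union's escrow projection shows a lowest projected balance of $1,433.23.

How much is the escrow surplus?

School district tax = $860.34 × 2 = $1,720.68/yr
Windstorm insurance = $1,273.08/yr
Earthquake insurance = $1,333.80/yr
Condo association dues = $4,843.92/yr
Total annual escrow = $1,720.68 + $1,273.08 + $1,333.80 + $4,843.92 = $9,171.48
Monthly = $9,171.48 ÷ 12 = $764.29
Required reserve = 1 × $764.29 = $764.29
Excess over cushion: $1,433.23 − $764.29 = $668.94

$668.94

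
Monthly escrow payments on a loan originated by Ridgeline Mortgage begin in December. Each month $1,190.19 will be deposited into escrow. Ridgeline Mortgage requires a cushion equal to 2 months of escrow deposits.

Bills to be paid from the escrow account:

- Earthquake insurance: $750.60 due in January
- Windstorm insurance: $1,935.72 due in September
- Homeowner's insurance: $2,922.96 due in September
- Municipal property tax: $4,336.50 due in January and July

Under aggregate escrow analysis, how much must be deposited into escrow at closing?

Cushion = 2 × $1,190.19 = $2,380.38
Trial balance (start $0, +$1,190.19 each month, − disbursements):
  Dec: +$1,190.19 → $1,190.19
  Jan: +$1,190.19 − $5,087.10 → -$2,706.72
  Feb: +$1,190.19 → -$1,516.53
  Mar: +$1,190.19 → -$326.34
  Apr: +$1,190.19 → $863.85
  May: +$1,190.19 → $2,054.04
  Jun: +$1,190.19 → $3,244.23
  Jul: +$1,190.19 − $4,336.50 → $97.92
  Aug: +$1,190.19 → $1,288.11
  Sep: +$1,190.19 − $4,858.68 → -$2,380.38
  Oct: +$1,190.19 → -$1,190.19
  Nov: +$1,190.19 → $0.00
Lowest trial balance = -$2,706.72 (Jan)
Initial deposit = cushion − low point = $2,380.38 − (-$2,706.72) = $5,087.10

$5,087.10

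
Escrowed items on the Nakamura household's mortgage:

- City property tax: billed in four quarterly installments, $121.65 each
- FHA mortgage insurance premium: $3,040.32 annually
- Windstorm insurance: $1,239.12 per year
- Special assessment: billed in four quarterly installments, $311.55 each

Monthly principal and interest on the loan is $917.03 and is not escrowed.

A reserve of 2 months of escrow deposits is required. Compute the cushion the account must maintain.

City property tax = $121.65 × 4 = $486.60
FHA mortgage insurance premium = $3,040.32
Windstorm insurance = $1,239.12
Special assessment = $311.55 × 4 = $1,246.20
Combined annual = $6,012.24
Monthly = $6,012.24 ÷ 12 = $501.02
Cushion = 2 × $501.02 = $1,002.04

$1,002.04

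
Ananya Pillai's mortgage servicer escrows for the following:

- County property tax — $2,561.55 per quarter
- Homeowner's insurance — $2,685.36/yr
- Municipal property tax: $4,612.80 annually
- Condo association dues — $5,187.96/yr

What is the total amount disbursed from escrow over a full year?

$22,732.32

County property tax: $2,561.55 × 4 = $10,246.20
Homeowner's insurance: $2,685.36
Municipal property tax: $4,612.80
Condo association dues: $5,187.96
Annual escrow total = $10,246.20 + $2,685.36 + $4,612.80 + $5,187.96 = $22,732.32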